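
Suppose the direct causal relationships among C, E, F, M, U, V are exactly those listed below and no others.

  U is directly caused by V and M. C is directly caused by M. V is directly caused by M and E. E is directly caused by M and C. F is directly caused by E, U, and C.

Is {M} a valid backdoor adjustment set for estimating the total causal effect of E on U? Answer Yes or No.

Backdoor paths from E to U (paths whose first edge points into E):
  P1: E <- M -> C -> F <- U
  P2: E <- M -> V -> U
  P3: E <- M -> U
  P4: E <- C <- M -> V -> U
  P5: E <- C <- M -> U
  P6: E <- C -> F <- U
Condition 1 (no descendant of E in the set): holds — descendants of E are {F, U, V}; none are in {M}.
Condition 2 (every backdoor path blocked by {M}):
  P1: blocked at fork node M ∈ conditioning set.
  P2: blocked at fork node M ∈ conditioning set.
  P3: blocked at fork node M ∈ conditioning set.
  P4: blocked at fork node M ∈ conditioning set.
  P5: blocked at fork node M ∈ conditioning set.
  P6: blocked at collider F (neither it nor any descendant is in the conditioning set).
{M} satisfies the backdoor criterion.

Yes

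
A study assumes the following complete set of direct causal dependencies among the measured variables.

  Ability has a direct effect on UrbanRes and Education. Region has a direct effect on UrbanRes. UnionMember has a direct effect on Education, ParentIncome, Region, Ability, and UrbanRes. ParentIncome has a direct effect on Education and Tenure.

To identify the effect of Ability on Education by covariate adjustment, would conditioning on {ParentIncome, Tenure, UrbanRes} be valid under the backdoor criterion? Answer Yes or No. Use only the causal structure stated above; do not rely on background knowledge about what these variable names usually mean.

No

Backdoor paths from Ability to Education (paths whose first edge points into Ability):
  P1: Ability <- UnionMember -> ParentIncome -> Education
  P2: Ability <- UnionMember -> Education
Condition 1 (no descendant of Ability in the set): FAILS — UrbanRes is a descendant of Ability.
Condition 2 (every backdoor path blocked by {ParentIncome, Tenure, UrbanRes}):
  P1: blocked at chain node ParentIncome ∈ conditioning set.
  P2: open — no interior node is in the conditioning set.
{ParentIncome, Tenure, UrbanRes} does not satisfy the backdoor criterion.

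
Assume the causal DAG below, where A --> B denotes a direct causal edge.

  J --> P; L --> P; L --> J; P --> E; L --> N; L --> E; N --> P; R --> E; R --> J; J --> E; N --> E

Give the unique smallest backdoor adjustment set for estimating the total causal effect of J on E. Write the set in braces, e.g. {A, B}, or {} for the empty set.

{L, R}

Variables eligible for adjustment (non-descendants of J, excluding J and E): {L, N, R}.
Backdoor paths from J to E:
  P1: J <- L -> N -> P -> E
  P2: J <- L -> N -> E
  P3: J <- L -> P <- N -> E
  P4: J <- L -> P -> E
  P5: J <- L -> E
  P6: J <- R -> E
The empty set is not sufficient: P1 (J <- L -> N -> P -> E) has no collider blocking it and no conditioned non-collider, so it is open.
Try {L, R}:
  P1: blocked at fork node L ∈ conditioning set.
  P2: blocked at fork node L ∈ conditioning set.
  P3: blocked at fork node L ∈ conditioning set.
  P4: blocked at fork node L ∈ conditioning set.
  P5: blocked at fork node L ∈ conditioning set.
  P6: blocked at fork node R ∈ conditioning set.
{L, R} contains no descendant of J and blocks every backdoor path.
Every element of {L, R} is needed (dropping L leaves P1 open; dropping R leaves P6 open), so no proper subset is valid.
Among all size-2 subsets of the eligible variables, only {L, R} blocks every backdoor path, so it is the unique smallest valid adjustment set.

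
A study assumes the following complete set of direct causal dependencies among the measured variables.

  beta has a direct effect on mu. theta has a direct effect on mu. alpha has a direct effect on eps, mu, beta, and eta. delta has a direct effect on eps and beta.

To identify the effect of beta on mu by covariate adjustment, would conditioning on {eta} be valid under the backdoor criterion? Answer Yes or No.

No

Backdoor paths from beta to mu (paths whose first edge points into beta):
  P1: beta <- alpha -> mu
  P2: beta <- delta -> eps <- alpha -> mu
Condition 1 (no descendant of beta in the set): holds — descendants of beta are {mu}; none are in {eta}.
Condition 2 (every backdoor path blocked by {eta}):
  P1: open — no interior node is in the conditioning set.
  P2: blocked at collider eps (neither it nor any descendant is in the conditioning set).
{eta} does not satisfy the backdoor criterion.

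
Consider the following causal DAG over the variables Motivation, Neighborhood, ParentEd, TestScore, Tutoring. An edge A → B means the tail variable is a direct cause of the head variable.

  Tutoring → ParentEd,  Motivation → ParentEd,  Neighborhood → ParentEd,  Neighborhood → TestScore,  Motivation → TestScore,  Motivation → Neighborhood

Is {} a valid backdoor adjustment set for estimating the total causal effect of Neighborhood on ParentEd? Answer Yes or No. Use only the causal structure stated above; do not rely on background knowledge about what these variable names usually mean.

No

Backdoor paths from Neighborhood to ParentEd (paths whose first edge points into Neighborhood):
  P1: Neighborhood <- Motivation -> ParentEd
Condition 1 (no descendant of Neighborhood in the set): holds — descendants of Neighborhood are {ParentEd, TestScore}; none are in {}.
Condition 2 (every backdoor path blocked by {}):
  P1: open — no interior node is in the conditioning set.
{} does not satisfy the backdoor criterion.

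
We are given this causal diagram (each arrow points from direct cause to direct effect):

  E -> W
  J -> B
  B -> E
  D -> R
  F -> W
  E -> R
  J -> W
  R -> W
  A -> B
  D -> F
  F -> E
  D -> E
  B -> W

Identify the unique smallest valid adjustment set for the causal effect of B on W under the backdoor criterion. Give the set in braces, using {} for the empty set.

{J}

Variables eligible for adjustment (non-descendants of B, excluding B and W): {A, D, F, J}.
Backdoor paths from B to W:
  P1: B <- J -> W
The empty set is not sufficient: P1 (B <- J -> W) has no collider blocking it and no conditioned non-collider, so it is open.
Try {J}:
  P1: blocked at fork node J ∈ conditioning set.
{J} contains no descendant of B and blocks every backdoor path.
No other singleton works — e.g. {D} leaves P1 open — so {J} is the unique smallest valid adjustment set.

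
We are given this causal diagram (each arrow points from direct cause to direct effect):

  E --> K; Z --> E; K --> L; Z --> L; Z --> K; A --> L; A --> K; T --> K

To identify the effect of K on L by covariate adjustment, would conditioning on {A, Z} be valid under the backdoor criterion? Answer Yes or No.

Backdoor paths from K to L (paths whose first edge points into K):
  P1: K <- Z -> L
  P2: K <- A -> L
  P3: K <- E <- Z -> L
Condition 1 (no descendant of K in the set): holds — descendants of K are {L}; none are in {A, Z}.
Condition 2 (every backdoor path blocked by {A, Z}):
  P1: blocked at fork node Z ∈ conditioning set.
  P2: blocked at fork node A ∈ conditioning set.
  P3: blocked at fork node Z ∈ conditioning set.
{A, Z} satisfies the backdoor criterion.

Yes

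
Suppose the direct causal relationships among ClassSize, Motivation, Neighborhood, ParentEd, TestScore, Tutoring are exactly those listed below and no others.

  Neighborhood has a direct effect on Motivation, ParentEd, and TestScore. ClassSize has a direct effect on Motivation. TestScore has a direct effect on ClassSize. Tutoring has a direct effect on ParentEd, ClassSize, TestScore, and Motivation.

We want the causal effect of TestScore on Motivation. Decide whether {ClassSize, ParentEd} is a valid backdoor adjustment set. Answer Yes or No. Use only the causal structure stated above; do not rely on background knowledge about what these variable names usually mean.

Backdoor paths from TestScore to Motivation (paths whose first edge points into TestScore):
  P1: TestScore <- Neighborhood -> ParentEd <- Tutoring -> ClassSize -> Motivation
  P2: TestScore <- Neighborhood -> ParentEd <- Tutoring -> Motivation
  P3: TestScore <- Neighborhood -> Motivation
  P4: TestScore <- Tutoring -> ClassSize -> Motivation
  P5: TestScore <- Tutoring -> ParentEd <- Neighborhood -> Motivation
  P6: TestScore <- Tutoring -> Motivation
Condition 1 (no descendant of TestScore in the set): FAILS — ClassSize is a descendant of TestScore.
Condition 2 (every backdoor path blocked by {ClassSize, ParentEd}):
  P1: blocked at chain node ClassSize ∈ conditioning set.
  P2: open — collider(s) ParentEd are conditioned on (or have a conditioned descendant) and no non-collider on the path is in the set.
  P3: open — no interior node is in the conditioning set.
  P4: blocked at chain node ClassSize ∈ conditioning set.
  P5: open — collider(s) ParentEd are conditioned on (or have a conditioned descendant) and no non-collider on the path is in the set.
  P6: open — no interior node is in the conditioning set.
{ClassSize, ParentEd} does not satisfy the backdoor criterion.

No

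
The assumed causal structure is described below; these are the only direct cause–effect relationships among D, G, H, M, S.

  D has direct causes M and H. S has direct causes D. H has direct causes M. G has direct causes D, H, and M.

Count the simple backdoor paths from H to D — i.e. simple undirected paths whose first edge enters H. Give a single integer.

2

A backdoor path from H to D is any simple undirected path whose first edge points into H (i.e. leaves H via a parent).
Parents of H: {M}.
Enumerating:
  P1: H <- M -> D
  P2: H <- M -> G <- D
That exhausts the simple backdoor paths. Count: 2.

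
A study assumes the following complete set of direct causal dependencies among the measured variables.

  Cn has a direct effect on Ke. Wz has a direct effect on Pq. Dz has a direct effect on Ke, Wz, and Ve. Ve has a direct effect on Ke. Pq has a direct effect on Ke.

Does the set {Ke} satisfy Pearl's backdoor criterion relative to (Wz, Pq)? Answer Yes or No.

Backdoor paths from Wz to Pq (paths whose first edge points into Wz):
  P1: Wz <- Dz -> Ve -> Ke <- Pq
  P2: Wz <- Dz -> Ke <- Pq
Condition 1 (no descendant of Wz in the set): FAILS — Ke is a descendant of Wz.
Condition 2 (every backdoor path blocked by {Ke}):
  P1: open — collider(s) Ke are conditioned on (or have a conditioned descendant) and no non-collider on the path is in the set.
  P2: open — collider(s) Ke are conditioned on (or have a conditioned descendant) and no non-collider on the path is in the set.
{Ke} does not satisfy the backdoor criterion.

No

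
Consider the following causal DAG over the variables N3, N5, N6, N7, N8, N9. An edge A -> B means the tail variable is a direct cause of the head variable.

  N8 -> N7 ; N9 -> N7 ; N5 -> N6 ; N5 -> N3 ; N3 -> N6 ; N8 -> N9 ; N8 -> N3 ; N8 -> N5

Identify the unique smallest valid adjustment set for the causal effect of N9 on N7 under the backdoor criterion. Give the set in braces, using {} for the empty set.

Variables eligible for adjustment (non-descendants of N9, excluding N9 and N7): {N3, N5, N6, N8}.
Backdoor paths from N9 to N7:
  P1: N9 <- N8 -> N7
The empty set is not sufficient: P1 (N9 <- N8 -> N7) has no collider blocking it and no conditioned non-collider, so it is open.
Try {N8}:
  P1: blocked at fork node N8 ∈ conditioning set.
{N8} contains no descendant of N9 and blocks every backdoor path.
No other singleton works — e.g. {N5} leaves P1 open — so {N8} is the unique smallest valid adjustment set.

{N8}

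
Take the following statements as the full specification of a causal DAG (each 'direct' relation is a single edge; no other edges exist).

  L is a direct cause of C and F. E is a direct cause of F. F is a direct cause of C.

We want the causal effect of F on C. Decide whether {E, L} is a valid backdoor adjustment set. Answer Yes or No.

Backdoor paths from F to C (paths whose first edge points into F):
  P1: F <- L -> C
Condition 1 (no descendant of F in the set): holds — descendants of F are {C}; none are in {E, L}.
Condition 2 (every backdoor path blocked by {E, L}):
  P1: blocked at fork node L ∈ conditioning set.
{E, L} satisfies the backdoor criterion.

Yes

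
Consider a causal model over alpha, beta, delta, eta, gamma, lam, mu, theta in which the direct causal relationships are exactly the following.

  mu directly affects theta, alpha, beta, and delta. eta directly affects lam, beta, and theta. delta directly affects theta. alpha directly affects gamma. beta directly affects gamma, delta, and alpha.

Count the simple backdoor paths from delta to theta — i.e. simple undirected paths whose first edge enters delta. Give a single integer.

8

A backdoor path from delta to theta is any simple undirected path whose first edge points into delta (i.e. leaves delta via a parent).
Parents of delta: {beta, mu}.
Enumerating:
  P1: delta <- mu -> beta <- eta -> theta
  P2: delta <- mu -> theta
  P3: delta <- mu -> alpha <- beta <- eta -> theta
  P4: delta <- mu -> alpha -> gamma <- beta <- eta -> theta
  P5: delta <- beta <- eta -> theta
  P6: delta <- beta <- mu -> theta
  P7: delta <- beta -> alpha <- mu -> theta
  P8: delta <- beta -> gamma <- alpha <- mu -> theta
That exhausts the simple backdoor paths. Count: 8.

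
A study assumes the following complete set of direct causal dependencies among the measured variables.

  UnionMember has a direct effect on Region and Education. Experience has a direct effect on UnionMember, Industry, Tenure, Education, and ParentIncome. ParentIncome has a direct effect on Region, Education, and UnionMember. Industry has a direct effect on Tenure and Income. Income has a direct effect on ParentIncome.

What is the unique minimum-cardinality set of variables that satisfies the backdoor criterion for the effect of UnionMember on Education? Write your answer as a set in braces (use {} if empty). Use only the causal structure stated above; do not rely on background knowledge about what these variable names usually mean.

{Experience, ParentIncome}

Variables eligible for adjustment (non-descendants of UnionMember, excluding UnionMember and Education): {Experience, Income, Industry, ParentIncome, Tenure}.
Backdoor paths from UnionMember to Education:
  P1: UnionMember <- Experience -> Industry -> Income -> ParentIncome -> Education
  P2: UnionMember <- Experience -> ParentIncome -> Education
  P3: UnionMember <- Experience -> Education
  P4: UnionMember <- Experience -> Tenure <- Industry -> Income -> ParentIncome -> Education
  P5: UnionMember <- ParentIncome <- Experience -> Education
  P6: UnionMember <- ParentIncome <- Income <- Industry <- Experience -> Education
  P7: UnionMember <- ParentIncome <- Income <- Industry -> Tenure <- Experience -> Education
  P8: UnionMember <- ParentIncome -> Education
The empty set is not sufficient: P1 (UnionMember <- Experience -> Industry -> Income -> ParentIncome -> Education) has no collider blocking it and no conditioned non-collider, so it is open.
Try {Experience, ParentIncome}:
  P1: blocked at fork node Experience ∈ conditioning set.
  P2: blocked at fork node Experience ∈ conditioning set.
  P3: blocked at fork node Experience ∈ conditioning set.
  P4: blocked at fork node Experience ∈ conditioning set.
  P5: blocked at chain node ParentIncome ∈ conditioning set.
  P6: blocked at chain node ParentIncome ∈ conditioning set.
  P7: blocked at chain node ParentIncome ∈ conditioning set.
  P8: blocked at fork node ParentIncome ∈ conditioning set.
{Experience, ParentIncome} contains no descendant of UnionMember and blocks every backdoor path.
Every element of {Experience, ParentIncome} is needed (dropping Experience leaves P3 open; dropping ParentIncome leaves P8 open), so no proper subset is valid.
Among all size-2 subsets of the eligible variables, only {Experience, ParentIncome} blocks every backdoor path, so it is the unique smallest valid adjustment set.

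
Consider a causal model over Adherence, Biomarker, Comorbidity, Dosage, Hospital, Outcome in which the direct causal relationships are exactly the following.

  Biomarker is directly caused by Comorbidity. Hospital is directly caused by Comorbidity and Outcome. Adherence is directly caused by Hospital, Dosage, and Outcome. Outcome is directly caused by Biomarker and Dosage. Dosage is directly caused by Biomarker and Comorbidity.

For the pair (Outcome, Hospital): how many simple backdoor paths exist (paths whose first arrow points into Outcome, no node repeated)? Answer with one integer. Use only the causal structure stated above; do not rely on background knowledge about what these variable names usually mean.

A backdoor path from Outcome to Hospital is any simple undirected path whose first edge points into Outcome (i.e. leaves Outcome via a parent).
Parents of Outcome: {Biomarker, Dosage}.
Enumerating:
  P1: Outcome <- Biomarker <- Comorbidity -> Dosage -> Adherence <- Hospital
  P2: Outcome <- Biomarker <- Comorbidity -> Hospital
  P3: Outcome <- Biomarker -> Dosage <- Comorbidity -> Hospital
  P4: Outcome <- Biomarker -> Dosage -> Adherence <- Hospital
  P5: Outcome <- Dosage <- Comorbidity -> Hospital
  P6: Outcome <- Dosage <- Biomarker <- Comorbidity -> Hospital
  P7: Outcome <- Dosage -> Adherence <- Hospital
That exhausts the simple backdoor paths. Count: 7.

7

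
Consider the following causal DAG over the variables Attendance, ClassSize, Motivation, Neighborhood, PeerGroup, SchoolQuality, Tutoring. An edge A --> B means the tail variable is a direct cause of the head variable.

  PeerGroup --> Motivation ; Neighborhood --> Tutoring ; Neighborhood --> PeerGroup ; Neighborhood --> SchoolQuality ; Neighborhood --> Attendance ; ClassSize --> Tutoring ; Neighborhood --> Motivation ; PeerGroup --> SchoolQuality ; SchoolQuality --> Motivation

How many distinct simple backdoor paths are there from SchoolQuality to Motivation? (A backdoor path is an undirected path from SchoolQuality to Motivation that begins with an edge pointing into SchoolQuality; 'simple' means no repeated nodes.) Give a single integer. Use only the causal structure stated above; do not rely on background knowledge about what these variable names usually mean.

A backdoor path from SchoolQuality to Motivation is any simple undirected path whose first edge points into SchoolQuality (i.e. leaves SchoolQuality via a parent).
Parents of SchoolQuality: {Neighborhood, PeerGroup}.
Enumerating:
  P1: SchoolQuality <- Neighborhood -> PeerGroup -> Motivation
  P2: SchoolQuality <- Neighborhood -> Motivation
  P3: SchoolQuality <- PeerGroup <- Neighborhood -> Motivation
  P4: SchoolQuality <- PeerGroup -> Motivation
That exhausts the simple backdoor paths. Count: 4.

4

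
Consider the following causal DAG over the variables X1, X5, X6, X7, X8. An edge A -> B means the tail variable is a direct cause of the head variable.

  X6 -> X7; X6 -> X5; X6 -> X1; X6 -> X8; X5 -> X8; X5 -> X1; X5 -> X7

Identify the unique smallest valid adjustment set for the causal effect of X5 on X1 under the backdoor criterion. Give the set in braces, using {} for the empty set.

Variables eligible for adjustment (non-descendants of X5, excluding X5 and X1): {X6}.
Backdoor paths from X5 to X1:
  P1: X5 <- X6 -> X1
The empty set is not sufficient: P1 (X5 <- X6 -> X1) has no collider blocking it and no conditioned non-collider, so it is open.
Try {X6}:
  P1: blocked at fork node X6 ∈ conditioning set.
{X6} contains no descendant of X5 and blocks every backdoor path.
{X6} is the unique smallest valid adjustment set.

{X6}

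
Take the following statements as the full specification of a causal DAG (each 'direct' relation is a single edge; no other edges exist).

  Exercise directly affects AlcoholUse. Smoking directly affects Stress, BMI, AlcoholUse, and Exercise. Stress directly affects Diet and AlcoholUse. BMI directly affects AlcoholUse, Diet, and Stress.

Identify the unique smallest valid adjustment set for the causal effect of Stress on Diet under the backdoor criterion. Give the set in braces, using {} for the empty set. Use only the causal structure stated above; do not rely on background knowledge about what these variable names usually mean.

{BMI}

Variables eligible for adjustment (non-descendants of Stress, excluding Stress and Diet): {BMI, Exercise, Smoking}.
Backdoor paths from Stress to Diet:
  P1: Stress <- Smoking -> BMI -> Diet
  P2: Stress <- Smoking -> Exercise -> AlcoholUse <- BMI -> Diet
  P3: Stress <- Smoking -> AlcoholUse <- BMI -> Diet
  P4: Stress <- BMI -> Diet
The empty set is not sufficient: P1 (Stress <- Smoking -> BMI -> Diet) has no collider blocking it and no conditioned non-collider, so it is open.
Try {BMI}:
  P1: blocked at chain node BMI ∈ conditioning set.
  P2: blocked at collider AlcoholUse (neither it nor any descendant is in the conditioning set).
  P3: blocked at collider AlcoholUse (neither it nor any descendant is in the conditioning set).
  P4: blocked at fork node BMI ∈ conditioning set.
{BMI} contains no descendant of Stress and blocks every backdoor path.
No other singleton works — e.g. {Smoking} leaves P4 open — so {BMI} is the unique smallest valid adjustment set.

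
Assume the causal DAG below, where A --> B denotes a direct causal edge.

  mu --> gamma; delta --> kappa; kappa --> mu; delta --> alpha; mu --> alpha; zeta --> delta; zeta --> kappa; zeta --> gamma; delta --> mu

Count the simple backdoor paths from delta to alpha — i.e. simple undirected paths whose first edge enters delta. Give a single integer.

A backdoor path from delta to alpha is any simple undirected path whose first edge points into delta (i.e. leaves delta via a parent).
Parents of delta: {zeta}.
Enumerating:
  P1: delta <- zeta -> kappa -> mu -> alpha
  P2: delta <- zeta -> gamma <- mu -> alpha
That exhausts the simple backdoor paths. Count: 2.

2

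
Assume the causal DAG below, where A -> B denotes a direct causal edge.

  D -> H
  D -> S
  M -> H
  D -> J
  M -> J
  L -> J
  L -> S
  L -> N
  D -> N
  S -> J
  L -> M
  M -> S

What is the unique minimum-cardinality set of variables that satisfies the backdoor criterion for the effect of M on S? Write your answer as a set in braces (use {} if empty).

Variables eligible for adjustment (non-descendants of M, excluding M and S): {D, L, N}.
Backdoor paths from M to S:
  P1: M <- L -> S
  P2: M <- L -> J <- D -> S
  P3: M <- L -> J <- S
  P4: M <- L -> N <- D -> S
  P5: M <- L -> N <- D -> J <- S
The empty set is not sufficient: P1 (M <- L -> S) has no collider blocking it and no conditioned non-collider, so it is open.
Try {L}:
  P1: blocked at fork node L ∈ conditioning set.
  P2: blocked at fork node L ∈ conditioning set.
  P3: blocked at fork node L ∈ conditioning set.
  P4: blocked at fork node L ∈ conditioning set.
  P5: blocked at fork node L ∈ conditioning set.
{L} contains no descendant of M and blocks every backdoor path.
No other singleton works — e.g. {D} leaves P1 open — so {L} is the unique smallest valid adjustment set.

{L}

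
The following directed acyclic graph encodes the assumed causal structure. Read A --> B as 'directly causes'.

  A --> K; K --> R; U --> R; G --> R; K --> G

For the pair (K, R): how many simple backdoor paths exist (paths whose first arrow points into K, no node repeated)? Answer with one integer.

0

A backdoor path from K to R is any simple undirected path whose first edge points into K (i.e. leaves K via a parent).
Parents of K: {A}.
No simple path from any parent of K reaches R without revisiting K, so there are no backdoor paths.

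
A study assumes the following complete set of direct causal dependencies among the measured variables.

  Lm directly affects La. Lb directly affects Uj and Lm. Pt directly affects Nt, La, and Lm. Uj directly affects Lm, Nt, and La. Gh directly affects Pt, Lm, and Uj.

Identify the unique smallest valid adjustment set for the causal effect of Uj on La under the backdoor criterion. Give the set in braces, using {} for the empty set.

{Gh, Lb}

Variables eligible for adjustment (non-descendants of Uj, excluding Uj and La): {Gh, Lb, Pt}.
Backdoor paths from Uj to La:
  P1: Uj <- Lb -> Lm <- Gh -> Pt -> La
  P2: Uj <- Lb -> Lm <- Pt -> La
  P3: Uj <- Lb -> Lm -> La
  P4: Uj <- Gh -> Pt -> Lm -> La
  P5: Uj <- Gh -> Pt -> La
  P6: Uj <- Gh -> Lm <- Pt -> La
  P7: Uj <- Gh -> Lm -> La
The empty set is not sufficient: P3 (Uj <- Lb -> Lm -> La) has no collider blocking it and no conditioned non-collider, so it is open.
Try {Gh, Lb}:
  P1: blocked at fork node Lb ∈ conditioning set.
  P2: blocked at fork node Lb ∈ conditioning set.
  P3: blocked at fork node Lb ∈ conditioning set.
  P4: blocked at fork node Gh ∈ conditioning set.
  P5: blocked at fork node Gh ∈ conditioning set.
  P6: blocked at fork node Gh ∈ conditioning set.
  P7: blocked at fork node Gh ∈ conditioning set.
{Gh, Lb} contains no descendant of Uj and blocks every backdoor path.
Every element of {Gh, Lb} is needed (dropping Gh leaves P4 open; dropping Lb leaves P3 open), so no proper subset is valid.
Among all size-2 subsets of the eligible variables, only {Gh, Lb} blocks every backdoor path, so it is the unique smallest valid adjustment set.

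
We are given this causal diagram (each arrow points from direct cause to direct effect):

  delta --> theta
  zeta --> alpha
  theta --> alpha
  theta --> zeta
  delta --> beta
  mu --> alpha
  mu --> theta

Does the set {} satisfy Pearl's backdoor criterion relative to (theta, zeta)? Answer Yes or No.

Yes

Backdoor paths from theta to zeta (paths whose first edge points into theta):
  P1: theta <- mu -> alpha <- zeta
Condition 1 (no descendant of theta in the set): holds — descendants of theta are {alpha, zeta}; none are in {}.
Condition 2 (every backdoor path blocked by {}):
  P1: blocked at collider alpha (neither it nor any descendant is in the conditioning set).
{} satisfies the backdoor criterion.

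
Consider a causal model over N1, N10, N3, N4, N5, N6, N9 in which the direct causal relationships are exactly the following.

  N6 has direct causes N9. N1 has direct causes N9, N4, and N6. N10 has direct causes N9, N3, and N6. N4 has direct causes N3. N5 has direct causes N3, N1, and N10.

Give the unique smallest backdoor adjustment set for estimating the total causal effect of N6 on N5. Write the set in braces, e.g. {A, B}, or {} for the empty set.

{N9}

Variables eligible for adjustment (non-descendants of N6, excluding N6 and N5): {N3, N4, N9}.
Backdoor paths from N6 to N5:
  P1: N6 <- N9 -> N10 <- N3 -> N4 -> N1 -> N5
  P2: N6 <- N9 -> N10 <- N3 -> N5
  P3: N6 <- N9 -> N10 -> N5
  P4: N6 <- N9 -> N1 <- N4 <- N3 -> N10 -> N5
  P5: N6 <- N9 -> N1 <- N4 <- N3 -> N5
  P6: N6 <- N9 -> N1 -> N5
The empty set is not sufficient: P3 (N6 <- N9 -> N10 -> N5) has no collider blocking it and no conditioned non-collider, so it is open.
Try {N9}:
  P1: blocked at fork node N9 ∈ conditioning set.
  P2: blocked at fork node N9 ∈ conditioning set.
  P3: blocked at fork node N9 ∈ conditioning set.
  P4: blocked at fork node N9 ∈ conditioning set.
  P5: blocked at fork node N9 ∈ conditioning set.
  P6: blocked at fork node N9 ∈ conditioning set.
{N9} contains no descendant of N6 and blocks every backdoor path.
No other singleton works — e.g. {N3} leaves P3 open — so {N9} is the unique smallest valid adjustment set.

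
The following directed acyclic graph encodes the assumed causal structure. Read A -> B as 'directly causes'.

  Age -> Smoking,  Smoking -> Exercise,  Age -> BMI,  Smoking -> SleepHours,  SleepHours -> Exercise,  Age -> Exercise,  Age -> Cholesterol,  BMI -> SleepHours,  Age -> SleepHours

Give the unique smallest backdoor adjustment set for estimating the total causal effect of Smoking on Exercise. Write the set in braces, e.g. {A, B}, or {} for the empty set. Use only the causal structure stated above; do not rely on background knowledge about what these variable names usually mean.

Variables eligible for adjustment (non-descendants of Smoking, excluding Smoking and Exercise): {Age, BMI, Cholesterol}.
Backdoor paths from Smoking to Exercise:
  P1: Smoking <- Age -> BMI -> SleepHours -> Exercise
  P2: Smoking <- Age -> SleepHours -> Exercise
  P3: Smoking <- Age -> Exercise
The empty set is not sufficient: P1 (Smoking <- Age -> BMI -> SleepHours -> Exercise) has no collider blocking it and no conditioned non-collider, so it is open.
Try {Age}:
  P1: blocked at fork node Age ∈ conditioning set.
  P2: blocked at fork node Age ∈ conditioning set.
  P3: blocked at fork node Age ∈ conditioning set.
{Age} contains no descendant of Smoking and blocks every backdoor path.
No other singleton works — e.g. {BMI} leaves P2 open — so {Age} is the unique smallest valid adjustment set.

{Age}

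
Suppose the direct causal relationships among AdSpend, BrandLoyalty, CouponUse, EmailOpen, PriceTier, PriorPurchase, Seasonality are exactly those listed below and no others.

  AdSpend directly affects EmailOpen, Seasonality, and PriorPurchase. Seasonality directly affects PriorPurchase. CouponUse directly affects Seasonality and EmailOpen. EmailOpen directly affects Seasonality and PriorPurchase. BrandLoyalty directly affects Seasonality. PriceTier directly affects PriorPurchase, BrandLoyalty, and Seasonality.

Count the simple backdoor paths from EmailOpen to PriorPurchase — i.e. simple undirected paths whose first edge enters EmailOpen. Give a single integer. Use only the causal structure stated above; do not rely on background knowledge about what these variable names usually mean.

8

A backdoor path from EmailOpen to PriorPurchase is any simple undirected path whose first edge points into EmailOpen (i.e. leaves EmailOpen via a parent).
Parents of EmailOpen: {AdSpend, CouponUse}.
Enumerating:
  P1: EmailOpen <- AdSpend -> Seasonality <- PriceTier -> PriorPurchase
  P2: EmailOpen <- AdSpend -> Seasonality <- BrandLoyalty <- PriceTier -> PriorPurchase
  P3: EmailOpen <- AdSpend -> Seasonality -> PriorPurchase
  P4: EmailOpen <- AdSpend -> PriorPurchase
  P5: EmailOpen <- CouponUse -> Seasonality <- PriceTier -> PriorPurchase
  P6: EmailOpen <- CouponUse -> Seasonality <- AdSpend -> PriorPurchase
  P7: EmailOpen <- CouponUse -> Seasonality <- BrandLoyalty <- PriceTier -> PriorPurchase
  P8: EmailOpen <- CouponUse -> Seasonality -> PriorPurchase
That exhausts the simple backdoor paths. Count: 8.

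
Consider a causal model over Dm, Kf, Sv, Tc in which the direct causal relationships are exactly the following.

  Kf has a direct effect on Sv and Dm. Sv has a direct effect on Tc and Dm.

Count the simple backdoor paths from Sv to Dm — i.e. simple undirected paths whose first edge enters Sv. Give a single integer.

1

A backdoor path from Sv to Dm is any simple undirected path whose first edge points into Sv (i.e. leaves Sv via a parent).
Parents of Sv: {Kf}.
Enumerating:
  P1: Sv <- Kf -> Dm
That exhausts the simple backdoor paths. Count: 1.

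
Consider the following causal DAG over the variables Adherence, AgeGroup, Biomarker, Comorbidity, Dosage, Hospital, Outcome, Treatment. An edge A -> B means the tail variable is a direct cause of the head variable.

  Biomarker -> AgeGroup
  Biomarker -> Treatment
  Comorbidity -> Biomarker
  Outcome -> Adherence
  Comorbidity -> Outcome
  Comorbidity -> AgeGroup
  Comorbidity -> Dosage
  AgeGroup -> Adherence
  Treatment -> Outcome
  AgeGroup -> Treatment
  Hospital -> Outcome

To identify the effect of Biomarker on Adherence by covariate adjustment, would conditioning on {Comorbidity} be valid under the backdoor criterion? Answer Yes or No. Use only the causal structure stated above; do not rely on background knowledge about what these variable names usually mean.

Yes

Backdoor paths from Biomarker to Adherence (paths whose first edge points into Biomarker):
  P1: Biomarker <- Comorbidity -> AgeGroup -> Treatment -> Outcome -> Adherence
  P2: Biomarker <- Comorbidity -> AgeGroup -> Adherence
  P3: Biomarker <- Comorbidity -> Outcome <- Treatment <- AgeGroup -> Adherence
  P4: Biomarker <- Comorbidity -> Outcome -> Adherence
Condition 1 (no descendant of Biomarker in the set): holds — descendants of Biomarker are {Adherence, AgeGroup, Outcome, Treatment}; none are in {Comorbidity}.
Condition 2 (every backdoor path blocked by {Comorbidity}):
  P1: blocked at fork node Comorbidity ∈ conditioning set.
  P2: blocked at fork node Comorbidity ∈ conditioning set.
  P3: blocked at fork node Comorbidity ∈ conditioning set.
  P4: blocked at fork node Comorbidity ∈ conditioning set.
{Comorbidity} satisfies the backdoor criterion.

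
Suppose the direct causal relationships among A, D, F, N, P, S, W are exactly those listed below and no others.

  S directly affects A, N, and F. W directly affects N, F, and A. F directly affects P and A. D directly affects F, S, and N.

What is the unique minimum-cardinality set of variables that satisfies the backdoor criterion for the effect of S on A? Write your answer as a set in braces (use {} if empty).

Variables eligible for adjustment (non-descendants of S, excluding S and A): {D, W}.
Backdoor paths from S to A:
  P1: S <- D -> F <- W -> A
  P2: S <- D -> F -> A
  P3: S <- D -> N <- W -> F -> A
  P4: S <- D -> N <- W -> A
The empty set is not sufficient: P2 (S <- D -> F -> A) has no collider blocking it and no conditioned non-collider, so it is open.
Try {D}:
  P1: blocked at fork node D ∈ conditioning set.
  P2: blocked at fork node D ∈ conditioning set.
  P3: blocked at fork node D ∈ conditioning set.
  P4: blocked at fork node D ∈ conditioning set.
{D} contains no descendant of S and blocks every backdoor path.
No other singleton works — e.g. {W} leaves P2 open — so {D} is the unique smallest valid adjustment set.

{D}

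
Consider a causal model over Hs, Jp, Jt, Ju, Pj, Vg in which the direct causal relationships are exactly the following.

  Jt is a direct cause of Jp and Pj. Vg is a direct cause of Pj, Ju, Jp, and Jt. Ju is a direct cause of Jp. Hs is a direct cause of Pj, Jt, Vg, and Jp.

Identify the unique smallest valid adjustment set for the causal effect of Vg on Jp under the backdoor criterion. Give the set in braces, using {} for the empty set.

Variables eligible for adjustment (non-descendants of Vg, excluding Vg and Jp): {Hs}.
Backdoor paths from Vg to Jp:
  P1: Vg <- Hs -> Jt -> Jp
  P2: Vg <- Hs -> Pj <- Jt -> Jp
  P3: Vg <- Hs -> Jp
The empty set is not sufficient: P1 (Vg <- Hs -> Jt -> Jp) has no collider blocking it and no conditioned non-collider, so it is open.
Try {Hs}:
  P1: blocked at fork node Hs ∈ conditioning set.
  P2: blocked at fork node Hs ∈ conditioning set.
  P3: blocked at fork node Hs ∈ conditioning set.
{Hs} contains no descendant of Vg and blocks every backdoor path.
{Hs} is the unique smallest valid adjustment set.

{Hs}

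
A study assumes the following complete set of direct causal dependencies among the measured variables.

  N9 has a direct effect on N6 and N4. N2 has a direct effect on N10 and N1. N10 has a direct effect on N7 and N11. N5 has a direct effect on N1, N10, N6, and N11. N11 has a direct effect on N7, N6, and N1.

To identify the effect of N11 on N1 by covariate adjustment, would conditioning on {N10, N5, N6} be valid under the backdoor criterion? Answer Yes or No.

Backdoor paths from N11 to N1 (paths whose first edge points into N11):
  P1: N11 <- N5 -> N10 <- N2 -> N1
  P2: N11 <- N5 -> N1
  P3: N11 <- N10 <- N5 -> N1
  P4: N11 <- N10 <- N2 -> N1
Condition 1 (no descendant of N11 in the set): FAILS — N6 is a descendant of N11.
Condition 2 (every backdoor path blocked by {N10, N5, N6}):
  P1: blocked at fork node N5 ∈ conditioning set.
  P2: blocked at fork node N5 ∈ conditioning set.
  P3: blocked at chain node N10 ∈ conditioning set.
  P4: blocked at chain node N10 ∈ conditioning set.
{N10, N5, N6} does not satisfy the backdoor criterion.

No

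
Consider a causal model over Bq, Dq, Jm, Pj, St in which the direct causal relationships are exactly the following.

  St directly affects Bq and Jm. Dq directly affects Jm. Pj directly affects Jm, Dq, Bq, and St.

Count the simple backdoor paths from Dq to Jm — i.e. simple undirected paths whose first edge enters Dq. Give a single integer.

3

A backdoor path from Dq to Jm is any simple undirected path whose first edge points into Dq (i.e. leaves Dq via a parent).
Parents of Dq: {Pj}.
Enumerating:
  P1: Dq <- Pj -> St -> Jm
  P2: Dq <- Pj -> Jm
  P3: Dq <- Pj -> Bq <- St -> Jm
That exhausts the simple backdoor paths. Count: 3.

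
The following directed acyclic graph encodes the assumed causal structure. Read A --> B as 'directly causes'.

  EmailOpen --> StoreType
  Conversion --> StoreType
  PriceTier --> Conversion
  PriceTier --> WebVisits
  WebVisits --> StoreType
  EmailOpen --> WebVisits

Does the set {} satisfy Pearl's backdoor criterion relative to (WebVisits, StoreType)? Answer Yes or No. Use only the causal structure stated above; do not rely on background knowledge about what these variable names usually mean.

No

Backdoor paths from WebVisits to StoreType (paths whose first edge points into WebVisits):
  P1: WebVisits <- PriceTier -> Conversion -> StoreType
  P2: WebVisits <- EmailOpen -> StoreType
Condition 1 (no descendant of WebVisits in the set): holds — descendants of WebVisits are {StoreType}; none are in {}.
Condition 2 (every backdoor path blocked by {}):
  P1: open — no interior node is in the conditioning set.
  P2: open — no interior node is in the conditioning set.
{} does not satisfy the backdoor criterion.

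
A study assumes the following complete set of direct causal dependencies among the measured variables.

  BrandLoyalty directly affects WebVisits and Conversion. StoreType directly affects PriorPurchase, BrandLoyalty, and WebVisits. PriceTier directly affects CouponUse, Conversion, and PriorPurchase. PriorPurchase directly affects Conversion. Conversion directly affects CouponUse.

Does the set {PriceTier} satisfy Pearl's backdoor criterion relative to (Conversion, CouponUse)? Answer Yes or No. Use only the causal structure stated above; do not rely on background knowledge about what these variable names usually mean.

Backdoor paths from Conversion to CouponUse (paths whose first edge points into Conversion):
  P1: Conversion <- PriceTier -> CouponUse
  P2: Conversion <- BrandLoyalty <- StoreType -> PriorPurchase <- PriceTier -> CouponUse
  P3: Conversion <- BrandLoyalty -> WebVisits <- StoreType -> PriorPurchase <- PriceTier -> CouponUse
  P4: Conversion <- PriorPurchase <- PriceTier -> CouponUse
Condition 1 (no descendant of Conversion in the set): holds — descendants of Conversion are {CouponUse}; none are in {PriceTier}.
Condition 2 (every backdoor path blocked by {PriceTier}):
  P1: blocked at fork node PriceTier ∈ conditioning set.
  P2: blocked at collider PriorPurchase (neither it nor any descendant is in the conditioning set).
  P3: blocked at collider WebVisits (neither it nor any descendant is in the conditioning set).
  P4: blocked at fork node PriceTier ∈ conditioning set.
{PriceTier} satisfies the backdoor criterion.

Yes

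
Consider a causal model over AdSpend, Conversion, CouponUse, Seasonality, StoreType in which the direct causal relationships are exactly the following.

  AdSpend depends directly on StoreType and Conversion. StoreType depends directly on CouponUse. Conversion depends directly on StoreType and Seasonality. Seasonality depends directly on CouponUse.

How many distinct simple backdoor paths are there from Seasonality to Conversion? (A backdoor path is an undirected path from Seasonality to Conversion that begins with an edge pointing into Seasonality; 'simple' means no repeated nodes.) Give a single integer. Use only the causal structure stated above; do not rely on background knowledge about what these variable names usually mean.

2

A backdoor path from Seasonality to Conversion is any simple undirected path whose first edge points into Seasonality (i.e. leaves Seasonality via a parent).
Parents of Seasonality: {CouponUse}.
Enumerating:
  P1: Seasonality <- CouponUse -> StoreType -> Conversion
  P2: Seasonality <- CouponUse -> StoreType -> AdSpend <- Conversion
That exhausts the simple backdoor paths. Count: 2.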